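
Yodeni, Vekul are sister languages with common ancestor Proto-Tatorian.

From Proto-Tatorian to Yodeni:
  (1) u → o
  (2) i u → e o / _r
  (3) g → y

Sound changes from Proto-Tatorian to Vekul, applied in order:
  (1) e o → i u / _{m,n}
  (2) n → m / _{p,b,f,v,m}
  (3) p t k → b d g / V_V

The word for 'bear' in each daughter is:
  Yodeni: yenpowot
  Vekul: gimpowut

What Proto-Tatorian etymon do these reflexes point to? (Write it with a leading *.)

Position 3: Yodeni has n, Vekul has m. Yodeni preserves n here (none of its changes turn any other segment into n), so the proto-segment is *n.
Position 1: Yodeni has y, Vekul has g. Taking the neighbouring segments as reconstructed: Yodeni y could go back to *g or *y; Vekul g can only go back to *g — the one source consistent with every daughter is *g.
Verify the candidate proto-form against each daughter:
Yodeni: start from *genpowut.
  rule 1 (vowel merger): genpowut → genpowot
  rule 2: no change — genpowot
  rule 3 (unconditioned shift): genpowot → yenpowot
  ⇒ Yodeni yenpowot
Vekul: start from *genpowut.
  rule 1 (pre-nasal raising): genpowut → ginpowut
  rule 2 (nasal place assimilation): ginpowut → gimpowut
  rule 3: no change — gimpowut
  ⇒ Vekul gimpowut
No other proto-form is consistent with every reflex, so the reconstruction is *genpowut.

*genpowut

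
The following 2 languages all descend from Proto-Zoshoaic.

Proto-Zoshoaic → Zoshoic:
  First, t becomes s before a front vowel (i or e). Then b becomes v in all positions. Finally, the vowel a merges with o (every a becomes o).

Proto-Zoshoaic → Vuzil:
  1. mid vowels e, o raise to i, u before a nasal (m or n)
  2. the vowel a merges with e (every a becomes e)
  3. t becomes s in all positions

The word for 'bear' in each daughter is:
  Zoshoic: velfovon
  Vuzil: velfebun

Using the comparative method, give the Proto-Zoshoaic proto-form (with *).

*velfabon

Position 7: Zoshoic has o, Vuzil has u. Taking the neighbouring segments as reconstructed: Zoshoic o could go back to *a or *o; Vuzil u could go back to *o or *u — the one source consistent with every daughter is *o.
Position 6: Zoshoic has v, Vuzil has b. Vuzil preserves b here (none of its changes turn any other segment into b), so the proto-segment is *b.
Continuing position by position gives *velfabon; check it forward:
Zoshoic: *velfabon > velfavon > velfovon  (by unconditioned shift, vowel merger)
Vuzil: start from *velfabon.
  rule 1 (pre-nasal raising): velfabon → velfabun
  rule 2 (vowel merger): velfabun → velfebun
  rule 3: no change — velfebun
  ⇒ Vuzil velfebun
No other proto-form is consistent with every reflex, so the reconstruction is *velfabon.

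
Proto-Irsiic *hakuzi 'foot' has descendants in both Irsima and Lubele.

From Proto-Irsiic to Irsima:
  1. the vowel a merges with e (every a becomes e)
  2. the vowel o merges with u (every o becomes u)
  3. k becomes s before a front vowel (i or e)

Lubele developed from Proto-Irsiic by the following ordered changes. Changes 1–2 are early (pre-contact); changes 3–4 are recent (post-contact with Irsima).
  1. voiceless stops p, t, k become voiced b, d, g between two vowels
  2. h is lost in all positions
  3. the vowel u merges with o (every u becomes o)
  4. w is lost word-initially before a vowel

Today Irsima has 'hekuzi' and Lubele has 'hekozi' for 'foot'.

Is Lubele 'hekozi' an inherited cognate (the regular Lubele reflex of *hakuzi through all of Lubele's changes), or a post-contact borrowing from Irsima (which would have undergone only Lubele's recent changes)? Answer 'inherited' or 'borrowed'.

borrowed

If inherited, *hakuzi would pass through all of Lubele's changes:
Lubele: start from *hakuzi.
  rule 1 (intervocalic voicing): hakuzi → haguzi
  rule 2 (h-loss): haguzi → aguzi
  rule 3 (vowel merger): aguzi → agozi
  rule 4: no change — agozi
  ⇒ Lubele agozi
If borrowed from Irsima 'hekuzi' after the early changes, it would undergo only the recent ones:
  rule 3 (vowel merger): hekuzi → hekozi
  rule 4 (glide loss): no change (hekozi)
  ⇒ as a loan: hekozi
Lubele 'hekozi' matches the loan outcome 'hekozi', not the inherited 'agozi' — it skipped the early Lubele changes, so it was borrowed from Irsima.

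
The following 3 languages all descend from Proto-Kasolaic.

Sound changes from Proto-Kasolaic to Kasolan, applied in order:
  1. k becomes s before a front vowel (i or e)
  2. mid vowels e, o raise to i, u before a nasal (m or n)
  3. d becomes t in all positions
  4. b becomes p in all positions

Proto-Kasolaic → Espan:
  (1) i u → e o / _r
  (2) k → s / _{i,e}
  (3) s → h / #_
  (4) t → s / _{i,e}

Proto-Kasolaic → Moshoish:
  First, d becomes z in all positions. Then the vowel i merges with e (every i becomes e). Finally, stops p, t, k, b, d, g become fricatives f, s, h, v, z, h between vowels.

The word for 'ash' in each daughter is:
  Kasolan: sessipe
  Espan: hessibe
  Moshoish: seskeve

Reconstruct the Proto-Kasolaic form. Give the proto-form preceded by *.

*seskibe

Position 5: Kasolan has i, Espan has i, Moshoish has e. Espan preserves i here (none of its changes turn any other segment into i), so the proto-segment is *i.
Position 1: Kasolan has s, Espan has h, Moshoish has s. Taking the neighbouring segments as reconstructed: Kasolan s could go back to *k or *s; Espan h could go back to *k or *s or *h; Moshoish s can only go back to *s — the one source consistent with every daughter is *s.
Continuing position by position gives *seskibe; check it forward:
Kasolan: *seskibe
  seskibe → sessibe   [palatalisation]
  sessibe (rule 2 does not apply)
  sessibe (rule 3 does not apply)
  sessibe → sessipe   [unconditioned shift]
  giving Kasolan sessipe.
Espan: *seskibe > sessibe > hessibe  (by palatalisation, debuccalisation)
Moshoish: *seskibe
  seskibe (rule 1 does not apply)
  seskibe → seskebe   [vowel merger]
  seskebe → seskeve   [intervocalic lenition]
  giving Moshoish seskeve.
*seskibe is the unique common source.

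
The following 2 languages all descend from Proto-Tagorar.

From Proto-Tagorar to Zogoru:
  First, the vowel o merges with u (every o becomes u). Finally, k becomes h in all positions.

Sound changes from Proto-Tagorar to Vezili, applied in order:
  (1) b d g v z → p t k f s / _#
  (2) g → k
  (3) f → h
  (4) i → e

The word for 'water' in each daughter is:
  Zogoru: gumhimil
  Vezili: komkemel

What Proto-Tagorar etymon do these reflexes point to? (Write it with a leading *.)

*gomkimil

Position 1: Zogoru has g, Vezili has k. Zogoru preserves g here (none of its changes turn any other segment into g), so the proto-segment is *g.
Position 5: Zogoru has i, Vezili has e. Zogoru preserves i here (none of its changes turn any other segment into i), so the proto-segment is *i.
Position 4: Zogoru has h, Vezili has k. Taking the neighbouring segments as reconstructed: Zogoru h could go back to *k or *h; Vezili k could go back to *k or *g — the one source consistent with every daughter is *k.
This points to *gomkimil. Verify forward in each daughter:
Zogoru: start from *gomkimil.
  rule 1 (vowel merger): gomkimil → gumkimil
  rule 2 (unconditioned shift): gumkimil → gumhimil
  ⇒ Zogoru gumhimil
Vezili: *gomkimil > komkimil > komkemel  (by unconditioned shift, vowel merger)
No other proto-form is consistent with every reflex, so the reconstruction is *gomkimil.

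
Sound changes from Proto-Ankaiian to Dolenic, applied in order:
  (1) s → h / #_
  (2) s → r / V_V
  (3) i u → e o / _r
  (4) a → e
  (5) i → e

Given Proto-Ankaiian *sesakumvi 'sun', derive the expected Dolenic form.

Dolenic: start from *sesakumvi.
  rule 1 (debuccalisation): sesakumvi → hesakumvi
  rule 2 (rhotacism): hesakumvi → herakumvi
  rule 3: no change — herakumvi
  rule 4 (vowel merger): herakumvi → herekumvi
  rule 5 (vowel merger): herekumvi → herekumve
  ⇒ Dolenic herekumve

herekumve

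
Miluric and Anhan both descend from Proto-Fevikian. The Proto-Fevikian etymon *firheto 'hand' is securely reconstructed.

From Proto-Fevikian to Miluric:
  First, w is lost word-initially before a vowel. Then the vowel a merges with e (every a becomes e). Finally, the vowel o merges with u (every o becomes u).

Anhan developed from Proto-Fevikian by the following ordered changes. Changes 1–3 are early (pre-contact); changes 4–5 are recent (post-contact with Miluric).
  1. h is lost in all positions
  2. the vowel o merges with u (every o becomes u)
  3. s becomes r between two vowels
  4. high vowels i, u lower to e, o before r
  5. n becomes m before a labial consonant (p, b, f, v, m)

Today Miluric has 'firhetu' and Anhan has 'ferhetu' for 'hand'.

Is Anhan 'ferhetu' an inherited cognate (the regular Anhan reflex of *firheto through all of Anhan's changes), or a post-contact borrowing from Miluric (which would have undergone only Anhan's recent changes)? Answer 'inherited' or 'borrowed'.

borrowed

If inherited, *firheto would pass through all of Anhan's changes:
Anhan: start from *firheto.
  rule 1 (h-loss): firheto → fireto
  rule 2 (vowel merger): fireto → firetu
  rule 3: no change — firetu
  rule 4 (pre-rhotic lowering): firetu → feretu
  rule 5: no change — feretu
  ⇒ Anhan feretu
If borrowed from Miluric 'firhetu' after the early changes, it would undergo only the recent ones:
  rule 4 (pre-rhotic lowering): firhetu → ferhetu
  rule 5 (nasal place assimilation): no change (ferhetu)
  ⇒ as a loan: ferhetu
Anhan 'ferhetu' matches the loan outcome 'ferhetu', not the inherited 'feretu' — it skipped the early Anhan changes, so it was borrowed from Miluric.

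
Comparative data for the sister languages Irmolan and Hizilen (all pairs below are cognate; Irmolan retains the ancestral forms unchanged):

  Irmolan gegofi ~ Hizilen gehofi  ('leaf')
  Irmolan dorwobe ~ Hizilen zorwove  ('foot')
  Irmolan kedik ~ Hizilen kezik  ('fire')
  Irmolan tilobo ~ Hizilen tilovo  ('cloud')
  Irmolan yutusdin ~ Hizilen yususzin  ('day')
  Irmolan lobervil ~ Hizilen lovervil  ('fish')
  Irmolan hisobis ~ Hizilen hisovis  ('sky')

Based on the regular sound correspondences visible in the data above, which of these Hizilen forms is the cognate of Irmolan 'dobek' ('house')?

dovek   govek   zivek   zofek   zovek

zovek

dorwobe ~ zorwove — Irmolan d corresponds to Hizilen z word-initially before a back vowel.
dorwobe ~ zorwove, lobervil ~ lovervil — Irmolan b corresponds to Hizilen v between vowels (before a front vowel).
Applying these to Irmolan 'dobek':
  dobek → zobek   (d→z word-initially before a back vowel)
  zobek → zovek   (b→v between vowels (before a front vowel))
So the Hizilen cognate is 'zovek'.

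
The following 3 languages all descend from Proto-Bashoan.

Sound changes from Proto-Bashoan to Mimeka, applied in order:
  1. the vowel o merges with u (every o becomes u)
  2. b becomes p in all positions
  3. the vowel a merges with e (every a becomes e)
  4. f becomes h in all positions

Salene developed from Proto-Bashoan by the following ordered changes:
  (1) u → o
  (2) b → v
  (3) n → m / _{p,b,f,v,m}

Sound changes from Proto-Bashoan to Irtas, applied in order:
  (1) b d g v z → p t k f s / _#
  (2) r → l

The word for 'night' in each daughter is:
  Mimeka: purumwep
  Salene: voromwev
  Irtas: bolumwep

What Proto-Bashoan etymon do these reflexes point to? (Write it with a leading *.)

*borumweb

Position 2: Mimeka has u, Salene has o, Irtas has o. Irtas preserves o here (none of its changes turn any other segment into o), so the proto-segment is *o.
Position 4: Mimeka has u, Salene has o, Irtas has u. Irtas preserves u here (none of its changes turn any other segment into u), so the proto-segment is *u.
This points to *borumweb. Verify forward in each daughter:
Mimeka: start from *borumweb.
  rule 1 (vowel merger): borumweb → burumweb
  rule 2 (unconditioned shift): burumweb → purumwep
  rule 3: no change — purumwep
  rule 4: no change — purumwep
  ⇒ Mimeka purumwep
Salene: *borumweb
  borumweb → boromweb   [vowel merger]
  boromweb → voromwev   [unconditioned shift]
  voromwev (rule 3 does not apply)
  giving Salene voromwev.
Irtas: *borumweb
  borumweb → borumwep   [final devoicing]
  borumwep → bolumwep   [unconditioned shift]
  giving Irtas bolumwep.
Only *borumweb yields all of Mimeka purumwep, Salene voromwev, Irtas bolumwep.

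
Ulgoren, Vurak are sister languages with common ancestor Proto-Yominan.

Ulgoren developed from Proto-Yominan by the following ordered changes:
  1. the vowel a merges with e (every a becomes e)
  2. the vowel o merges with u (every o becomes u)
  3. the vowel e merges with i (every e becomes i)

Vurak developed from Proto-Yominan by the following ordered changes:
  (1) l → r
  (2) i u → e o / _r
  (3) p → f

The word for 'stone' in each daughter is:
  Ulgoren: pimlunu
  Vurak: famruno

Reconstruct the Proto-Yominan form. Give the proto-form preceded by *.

Position 1: Ulgoren has p, Vurak has f. Ulgoren preserves p here (none of its changes turn any other segment into p), so the proto-segment is *p.
Position 7: Ulgoren has u, Vurak has o. Taking the neighbouring segments as reconstructed: Ulgoren u could go back to *o or *u; Vurak o can only go back to *o — the one source consistent with every daughter is *o.
Position 2: Ulgoren has i, Vurak has a. Vurak preserves a here (none of its changes turn any other segment into a), so the proto-segment is *a.
This points to *pamluno. Verify forward in each daughter:
Ulgoren: *pamluno > pemluno > pemlunu > pimlunu  (by vowel merger, vowel merger, vowel merger)
Vurak: *pamluno > pamruno > famruno  (by unconditioned shift, unconditioned shift)
No other proto-form is consistent with every reflex, so the reconstruction is *pamluno.

*pamluno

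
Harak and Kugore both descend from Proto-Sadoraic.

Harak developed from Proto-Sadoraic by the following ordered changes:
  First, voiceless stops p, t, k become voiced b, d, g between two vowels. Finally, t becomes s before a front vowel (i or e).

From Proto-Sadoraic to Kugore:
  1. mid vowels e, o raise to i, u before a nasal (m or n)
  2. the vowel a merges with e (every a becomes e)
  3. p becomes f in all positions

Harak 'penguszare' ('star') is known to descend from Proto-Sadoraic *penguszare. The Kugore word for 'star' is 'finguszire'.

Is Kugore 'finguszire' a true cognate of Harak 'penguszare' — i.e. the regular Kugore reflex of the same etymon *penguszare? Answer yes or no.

Derive the expected Kugore reflex of *penguszare:
Kugore: *penguszare > pinguszare > pinguszere > finguszere  (by pre-nasal raising, vowel merger, unconditioned shift)
The regular Kugore reflex would be 'finguszere', but the attested form is 'finguszire'. The correspondence is irregular, so they are not cognates (the Kugore form has a different source).

no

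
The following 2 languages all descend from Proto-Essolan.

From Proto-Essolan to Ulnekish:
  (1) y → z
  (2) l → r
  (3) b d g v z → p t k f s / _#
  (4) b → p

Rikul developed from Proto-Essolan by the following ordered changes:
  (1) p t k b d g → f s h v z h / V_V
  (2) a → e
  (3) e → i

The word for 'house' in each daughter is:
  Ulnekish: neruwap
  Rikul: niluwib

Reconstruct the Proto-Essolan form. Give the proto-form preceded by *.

*neluwab

Position 7: Ulnekish has p, Rikul has b. Rikul preserves b here (none of its changes turn any other segment into b), so the proto-segment is *b.
Position 6: Ulnekish has a, Rikul has i. Ulnekish preserves a here (none of its changes turn any other segment into a), so the proto-segment is *a.
Verify the candidate proto-form against each daughter:
Ulnekish: *neluwab > neruwab > neruwap  (by unconditioned shift, final devoicing)
Rikul: start from *neluwab.
  rule 1: no change — neluwab
  rule 2 (vowel merger): neluwab → neluweb
  rule 3 (vowel merger): neluweb → niluwib
  ⇒ Rikul niluwib
*neluwab is the unique common source.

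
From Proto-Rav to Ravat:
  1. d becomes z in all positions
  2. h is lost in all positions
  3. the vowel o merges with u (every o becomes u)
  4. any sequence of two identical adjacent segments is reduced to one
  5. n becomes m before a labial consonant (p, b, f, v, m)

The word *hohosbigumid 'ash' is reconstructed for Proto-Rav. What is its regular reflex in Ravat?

Ravat: *hohosbigumid
  hohosbigumid → hohosbigumiz   [unconditioned shift]
  hohosbigumiz → oosbigumiz   [h-loss]
  oosbigumiz → uusbigumiz   [vowel merger]
  uusbigumiz → usbigumiz   [degemination]
  usbigumiz (rule 5 does not apply)
  giving Ravat usbigumiz.

usbigumiz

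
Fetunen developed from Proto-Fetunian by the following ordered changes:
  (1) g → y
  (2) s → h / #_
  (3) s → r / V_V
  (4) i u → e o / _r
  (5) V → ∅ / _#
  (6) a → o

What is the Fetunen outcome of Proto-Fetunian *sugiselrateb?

Fetunen: *sugiselrateb > suyiselrateb > huyiselrateb > huyirelrateb > huyerelrateb > huyerelroteb  (by unconditioned shift, debuccalisation, rhotacism, pre-rhotic lowering, vowel merger)

huyerelroteb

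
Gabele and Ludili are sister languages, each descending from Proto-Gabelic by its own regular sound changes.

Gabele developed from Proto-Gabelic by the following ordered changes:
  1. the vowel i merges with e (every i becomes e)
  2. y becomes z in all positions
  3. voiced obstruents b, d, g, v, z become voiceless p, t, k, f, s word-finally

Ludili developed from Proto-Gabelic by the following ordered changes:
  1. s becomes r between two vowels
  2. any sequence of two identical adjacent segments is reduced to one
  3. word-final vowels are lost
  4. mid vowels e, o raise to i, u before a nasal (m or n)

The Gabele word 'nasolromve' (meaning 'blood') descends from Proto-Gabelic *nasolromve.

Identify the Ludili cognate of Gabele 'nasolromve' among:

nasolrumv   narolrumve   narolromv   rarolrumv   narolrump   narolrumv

narolrumv

Ludili: *nasolromve > narolromve > narolromv > narolrumv  (by rhotacism, apocope, pre-nasal raising)
The other candidates each miss or misapply at least one Ludili change.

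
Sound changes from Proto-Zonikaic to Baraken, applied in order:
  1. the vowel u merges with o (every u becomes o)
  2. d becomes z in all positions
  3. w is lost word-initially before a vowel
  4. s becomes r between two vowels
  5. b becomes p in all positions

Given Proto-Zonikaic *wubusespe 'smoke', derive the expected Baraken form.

oporespe

Baraken: *wubusespe
  wubusespe → wobosespe   [vowel merger]
  wobosespe (rule 2 does not apply)
  wobosespe → obosespe   [glide loss]
  obosespe → oborespe   [rhotacism]
  oborespe → oporespe   [unconditioned shift]
  giving Baraken oporespe.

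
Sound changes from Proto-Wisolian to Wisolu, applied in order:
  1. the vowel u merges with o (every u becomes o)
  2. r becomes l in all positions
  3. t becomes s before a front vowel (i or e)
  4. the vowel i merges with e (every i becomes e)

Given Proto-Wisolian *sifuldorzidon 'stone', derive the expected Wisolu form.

sefoldolzedon

Wisolu: start from *sifuldorzidon.
  rule 1 (vowel merger): sifuldorzidon → sifoldorzidon
  rule 2 (unconditioned shift): sifoldorzidon → sifoldolzidon
  rule 3: no change — sifoldolzidon
  rule 4 (vowel merger): sifoldolzidon → sefoldolzedon
  ⇒ Wisolu sefoldolzedon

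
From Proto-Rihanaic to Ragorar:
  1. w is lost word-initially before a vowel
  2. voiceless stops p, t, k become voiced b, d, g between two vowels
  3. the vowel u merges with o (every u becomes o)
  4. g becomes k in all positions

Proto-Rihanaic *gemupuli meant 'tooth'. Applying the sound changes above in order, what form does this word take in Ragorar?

Ragorar: *gemupuli
  gemupuli (rule 1 does not apply)
  gemupuli → gemubuli   [intervocalic voicing]
  gemubuli → gemoboli   [vowel merger]
  gemoboli → kemoboli   [unconditioned shift]
  giving Ragorar kemoboli.

kemoboli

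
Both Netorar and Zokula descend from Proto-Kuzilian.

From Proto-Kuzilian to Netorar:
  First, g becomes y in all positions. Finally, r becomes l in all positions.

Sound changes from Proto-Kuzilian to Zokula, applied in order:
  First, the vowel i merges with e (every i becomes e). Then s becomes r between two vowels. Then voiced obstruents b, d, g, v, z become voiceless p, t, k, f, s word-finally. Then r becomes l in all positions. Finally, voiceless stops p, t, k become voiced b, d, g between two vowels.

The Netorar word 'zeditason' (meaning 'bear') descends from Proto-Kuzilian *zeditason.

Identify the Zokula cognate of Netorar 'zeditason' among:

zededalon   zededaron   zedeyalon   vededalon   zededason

Zokula: *zeditason
  zeditason → zedetason   [vowel merger]
  zedetason → zedetaron   [rhotacism]
  zedetaron (rule 3 does not apply)
  zedetaron → zedetalon   [unconditioned shift]
  zedetalon → zededalon   [intervocalic voicing]
  giving Zokula zededalon.
Only 'zededalon' matches the regular Zokula development of *zeditason.

zededalon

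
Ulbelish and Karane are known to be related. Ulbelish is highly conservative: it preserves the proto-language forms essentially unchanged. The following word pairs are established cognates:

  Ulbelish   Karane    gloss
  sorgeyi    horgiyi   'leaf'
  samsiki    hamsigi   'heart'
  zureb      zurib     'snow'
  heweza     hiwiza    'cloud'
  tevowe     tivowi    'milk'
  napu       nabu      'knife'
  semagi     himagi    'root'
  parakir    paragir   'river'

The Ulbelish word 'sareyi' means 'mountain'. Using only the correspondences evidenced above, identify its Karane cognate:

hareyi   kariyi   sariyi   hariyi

samsiki ~ hamsigi — Ulbelish s corresponds to Karane h word-initially before a back vowel.
sorgeyi ~ horgiyi, heweza ~ hiwiza — Ulbelish e corresponds to Karane i after a consonant, before a consonant other than r, m, n, p, b, f, v.
Applying these to Ulbelish 'sareyi':
  sareyi → hareyi   (s→h word-initially before a back vowel)
  hareyi → hariyi   (e→i after a consonant, before a consonant other than r, m, n, p, b, f, v)
So the Karane cognate is 'hariyi'.

hariyi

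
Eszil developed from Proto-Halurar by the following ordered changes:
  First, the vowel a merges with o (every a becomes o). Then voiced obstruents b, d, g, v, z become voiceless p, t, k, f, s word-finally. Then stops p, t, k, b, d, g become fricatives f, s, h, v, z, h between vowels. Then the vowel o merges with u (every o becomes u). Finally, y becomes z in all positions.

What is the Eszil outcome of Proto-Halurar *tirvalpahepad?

Eszil: *tirvalpahepad > tirvolpohepod > tirvolpohepot > tirvolpohefot > tirvulpuhefut  (by vowel merger, final devoicing, intervocalic lenition, vowel merger)

tirvulpuhefut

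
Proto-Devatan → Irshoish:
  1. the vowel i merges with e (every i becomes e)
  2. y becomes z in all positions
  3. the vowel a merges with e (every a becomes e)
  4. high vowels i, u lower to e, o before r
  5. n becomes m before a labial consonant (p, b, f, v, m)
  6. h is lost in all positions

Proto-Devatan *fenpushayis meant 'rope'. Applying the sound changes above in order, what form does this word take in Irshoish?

Irshoish: start from *fenpushayis.
  rule 1 (vowel merger): fenpushayis → fenpushayes
  rule 2 (unconditioned shift): fenpushayes → fenpushazes
  rule 3 (vowel merger): fenpushazes → fenpushezes
  rule 4: no change — fenpushezes
  rule 5 (nasal place assimilation): fenpushezes → fempushezes
  rule 6 (h-loss): fempushezes → fempusezes
  ⇒ Irshoish fempusezes

fempusezes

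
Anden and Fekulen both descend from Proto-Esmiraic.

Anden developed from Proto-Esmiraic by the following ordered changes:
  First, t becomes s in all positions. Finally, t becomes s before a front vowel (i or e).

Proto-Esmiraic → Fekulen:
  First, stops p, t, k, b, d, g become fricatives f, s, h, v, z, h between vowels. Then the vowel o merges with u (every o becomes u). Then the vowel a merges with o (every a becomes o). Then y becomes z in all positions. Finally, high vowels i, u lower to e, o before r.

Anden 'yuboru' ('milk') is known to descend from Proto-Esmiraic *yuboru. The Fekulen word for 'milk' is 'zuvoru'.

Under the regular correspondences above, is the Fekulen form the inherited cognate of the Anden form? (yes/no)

yes

Derive the expected Fekulen reflex of *yuboru:
Fekulen: *yuboru > yuvoru > yuvuru > zuvuru > zuvoru  (by intervocalic lenition, vowel merger, unconditioned shift, pre-rhotic lowering)
Fekulen 'zuvoru' matches the regular reflex exactly, so the pair is cognate.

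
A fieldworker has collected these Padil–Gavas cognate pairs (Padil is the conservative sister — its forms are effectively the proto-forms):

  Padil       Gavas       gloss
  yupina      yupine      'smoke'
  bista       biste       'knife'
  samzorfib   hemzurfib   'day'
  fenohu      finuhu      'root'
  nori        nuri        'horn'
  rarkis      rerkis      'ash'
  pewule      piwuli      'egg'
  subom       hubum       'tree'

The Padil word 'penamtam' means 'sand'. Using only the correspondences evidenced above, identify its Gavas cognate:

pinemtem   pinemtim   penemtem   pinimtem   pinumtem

fenohu ~ finuhu — Padil e corresponds to Gavas i after a consonant, before a nasal.
samzorfib ~ hemzurfib — Padil a corresponds to Gavas e after a consonant, before a nasal.
Applying these to Padil 'penamtam':
  penamtam → pinamtam   (e→i after a consonant, before a nasal)
  pinamtam → pinemtam   (a→e after a consonant, before a nasal)
  pinemtam → pinemtem   (a→e after a consonant, before a nasal)
So the Gavas cognate is 'pinemtem'.

pinemtem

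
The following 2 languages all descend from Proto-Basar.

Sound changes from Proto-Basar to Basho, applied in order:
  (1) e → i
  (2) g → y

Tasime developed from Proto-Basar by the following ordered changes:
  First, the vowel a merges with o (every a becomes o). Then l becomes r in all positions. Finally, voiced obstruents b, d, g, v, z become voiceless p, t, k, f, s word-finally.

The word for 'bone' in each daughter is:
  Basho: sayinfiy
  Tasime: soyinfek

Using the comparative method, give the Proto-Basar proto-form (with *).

Position 2: Basho has a, Tasime has o. Basho preserves a here (none of its changes turn any other segment into a), so the proto-segment is *a.
Position 8: Basho has y, Tasime has k. Taking the neighbouring segments as reconstructed: Basho y could go back to *g or *y; Tasime k could go back to *k or *g — the one source consistent with every daughter is *g.
Position 7: Basho has i, Tasime has e. Tasime preserves e here (none of its changes turn any other segment into e), so the proto-segment is *e.
Continuing position by position gives *sayinfeg; check it forward:
Basho: *sayinfeg > sayinfig > sayinfiy  (by vowel merger, unconditioned shift)
Tasime: *sayinfeg
  sayinfeg → soyinfeg   [vowel merger]
  soyinfeg (rule 2 does not apply)
  soyinfeg → soyinfek   [final devoicing]
  giving Tasime soyinfek.
No other proto-form is consistent with every reflex, so the reconstruction is *sayinfeg.

*sayinfeg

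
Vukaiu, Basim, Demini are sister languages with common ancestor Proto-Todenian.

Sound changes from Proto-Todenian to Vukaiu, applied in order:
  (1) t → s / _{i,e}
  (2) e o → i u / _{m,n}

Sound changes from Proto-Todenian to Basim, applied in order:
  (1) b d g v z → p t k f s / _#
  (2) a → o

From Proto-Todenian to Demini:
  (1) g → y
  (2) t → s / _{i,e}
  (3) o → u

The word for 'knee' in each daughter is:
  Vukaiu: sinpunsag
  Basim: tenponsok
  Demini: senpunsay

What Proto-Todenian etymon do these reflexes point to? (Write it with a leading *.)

Position 1: Vukaiu has s, Basim has t, Demini has s. Taking the neighbouring segments as reconstructed: Vukaiu s could go back to *t or *s; Basim t can only go back to *t; Demini s could go back to *t or *s — the one source consistent with every daughter is *t.
Position 9: Vukaiu has g, Basim has k, Demini has y. Vukaiu preserves g here (none of its changes turn any other segment into g), so the proto-segment is *g.
This points to *tenponsag. Verify forward in each daughter:
Vukaiu: *tenponsag
  tenponsag → senponsag   [palatalisation]
  senponsag → sinpunsag   [pre-nasal raising]
  giving Vukaiu sinpunsag.
Basim: *tenponsag > tenponsak > tenponsok  (by final devoicing, vowel merger)
Demini: *tenponsag > tenponsay > senponsay > senpunsay  (by unconditioned shift, palatalisation, vowel merger)
No other proto-form is consistent with every reflex, so the reconstruction is *tenponsag.

*tenponsag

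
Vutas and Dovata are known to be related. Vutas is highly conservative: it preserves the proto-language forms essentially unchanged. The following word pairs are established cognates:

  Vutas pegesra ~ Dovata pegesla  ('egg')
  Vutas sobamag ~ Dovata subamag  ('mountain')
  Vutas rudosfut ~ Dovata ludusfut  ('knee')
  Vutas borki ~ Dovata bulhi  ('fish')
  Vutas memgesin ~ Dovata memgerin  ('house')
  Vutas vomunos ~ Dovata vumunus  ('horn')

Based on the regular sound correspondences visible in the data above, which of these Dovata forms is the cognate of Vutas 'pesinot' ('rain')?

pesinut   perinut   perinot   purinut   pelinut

memgesin ~ memgerin — Vutas s corresponds to Dovata r between vowels (before a front vowel).
rudosfut ~ ludusfut, vomunos ~ vumunus — Vutas o corresponds to Dovata u after a consonant, before a consonant other than r, m, n, p, b, f, v.
Applying these to Vutas 'pesinot':
  pesinot → perinot   (s→r between vowels (before a front vowel))
  perinot → perinut   (o→u after a consonant, before a consonant other than r, m, n, p, b, f, v)
So the Dovata cognate is 'perinut'.

perinut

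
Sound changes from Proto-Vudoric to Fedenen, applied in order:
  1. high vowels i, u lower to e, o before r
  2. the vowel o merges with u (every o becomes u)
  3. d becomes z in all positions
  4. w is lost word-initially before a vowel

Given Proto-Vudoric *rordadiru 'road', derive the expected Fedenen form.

rurzazeru

Fedenen: *rordadiru > rordaderu > rurdaderu > rurzazeru  (by pre-rhotic lowering, vowel merger, unconditioned shift)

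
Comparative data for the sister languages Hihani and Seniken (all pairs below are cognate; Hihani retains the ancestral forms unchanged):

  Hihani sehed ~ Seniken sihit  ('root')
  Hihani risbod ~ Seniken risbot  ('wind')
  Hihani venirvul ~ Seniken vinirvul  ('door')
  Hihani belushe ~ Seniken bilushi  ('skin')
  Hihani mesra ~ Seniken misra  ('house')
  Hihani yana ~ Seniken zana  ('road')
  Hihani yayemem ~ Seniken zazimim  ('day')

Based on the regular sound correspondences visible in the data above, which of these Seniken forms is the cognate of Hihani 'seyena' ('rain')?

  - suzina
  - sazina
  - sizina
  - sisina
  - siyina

sehed ~ sihit, belushe ~ bilushi — Hihani e corresponds to Seniken i after a consonant, before a consonant other than r, m, n, p, b, f, v.
yayemem ~ zazimim — Hihani y corresponds to Seniken z between vowels (before a front vowel).
venirvul ~ vinirvul — Hihani e corresponds to Seniken i after a consonant, before a nasal.
Applying these to Hihani 'seyena':
  seyena → siyena   (e→i after a consonant, before a consonant other than r, m, n, p, b, f, v)
  siyena → sizena   (y→z between vowels (before a front vowel))
  sizena → sizina   (e→i after a consonant, before a nasal)
So the Seniken cognate is 'sizina'.

sizina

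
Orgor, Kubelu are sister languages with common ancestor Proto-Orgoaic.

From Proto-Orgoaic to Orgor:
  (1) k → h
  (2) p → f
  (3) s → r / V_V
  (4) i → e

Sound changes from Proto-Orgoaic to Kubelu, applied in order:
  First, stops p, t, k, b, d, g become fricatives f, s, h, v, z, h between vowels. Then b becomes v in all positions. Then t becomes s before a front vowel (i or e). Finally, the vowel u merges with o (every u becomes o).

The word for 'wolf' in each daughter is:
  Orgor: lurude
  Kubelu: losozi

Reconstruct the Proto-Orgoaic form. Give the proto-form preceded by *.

*lusudi

Position 6: Orgor has e, Kubelu has i. Kubelu preserves i here (none of its changes turn any other segment into i), so the proto-segment is *i.
Position 2: Orgor has u, Kubelu has o. Orgor preserves u here (none of its changes turn any other segment into u), so the proto-segment is *u.
This points to *lusudi. Verify forward in each daughter:
Orgor: *lusudi
  lusudi (rule 1 does not apply)
  lusudi (rule 2 does not apply)
  lusudi → lurudi   [rhotacism]
  lurudi → lurude   [vowel merger]
  giving Orgor lurude.
Kubelu: *lusudi > lusuzi > losozi  (by intervocalic lenition, vowel merger)
*lusudi is the unique common source.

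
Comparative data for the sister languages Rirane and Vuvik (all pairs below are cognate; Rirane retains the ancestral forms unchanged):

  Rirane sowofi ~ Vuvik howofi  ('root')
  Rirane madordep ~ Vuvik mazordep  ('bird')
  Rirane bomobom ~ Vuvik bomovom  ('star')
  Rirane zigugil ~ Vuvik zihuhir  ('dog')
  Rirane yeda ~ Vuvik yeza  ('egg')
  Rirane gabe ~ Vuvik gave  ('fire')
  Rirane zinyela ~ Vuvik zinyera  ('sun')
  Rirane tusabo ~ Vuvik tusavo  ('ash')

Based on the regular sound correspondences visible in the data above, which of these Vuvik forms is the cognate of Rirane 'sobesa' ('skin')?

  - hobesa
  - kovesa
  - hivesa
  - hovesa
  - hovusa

sowofi ~ howofi — Rirane s corresponds to Vuvik h word-initially before a back vowel.
gabe ~ gave — Rirane b corresponds to Vuvik v between vowels (before a front vowel).
Applying these to Rirane 'sobesa':
  sobesa → hobesa   (s→h word-initially before a back vowel)
  hobesa → hovesa   (b→v between vowels (before a front vowel))
So the Vuvik cognate is 'hovesa'.

hovesa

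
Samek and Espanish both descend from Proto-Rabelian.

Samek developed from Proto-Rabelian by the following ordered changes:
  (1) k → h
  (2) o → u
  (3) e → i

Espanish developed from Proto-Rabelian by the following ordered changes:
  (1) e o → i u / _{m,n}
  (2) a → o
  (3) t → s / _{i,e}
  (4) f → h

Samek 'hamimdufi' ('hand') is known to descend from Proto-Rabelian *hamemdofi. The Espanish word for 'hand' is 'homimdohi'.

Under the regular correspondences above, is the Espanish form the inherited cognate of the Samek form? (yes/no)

yes

Derive the expected Espanish reflex of *hamemdofi:
Espanish: start from *hamemdofi.
  rule 1 (pre-nasal raising): hamemdofi → hamimdofi
  rule 2 (vowel merger): hamimdofi → homimdofi
  rule 3: no change — homimdofi
  rule 4 (unconditioned shift): homimdofi → homimdohi
  ⇒ Espanish homimdohi
Espanish 'homimdohi' matches the regular reflex exactly, so the pair is cognate.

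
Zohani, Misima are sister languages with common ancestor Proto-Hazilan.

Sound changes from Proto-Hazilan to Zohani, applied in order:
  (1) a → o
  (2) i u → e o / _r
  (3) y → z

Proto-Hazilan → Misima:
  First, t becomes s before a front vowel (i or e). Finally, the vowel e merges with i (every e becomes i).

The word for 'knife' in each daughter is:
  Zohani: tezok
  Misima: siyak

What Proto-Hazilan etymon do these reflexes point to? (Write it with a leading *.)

Position 3: Zohani has z, Misima has y. Misima preserves y here (none of its changes turn any other segment into y), so the proto-segment is *y.
Position 2: Zohani has e, Misima has i. Taking the neighbouring segments as reconstructed: Zohani e can only go back to *e; Misima i could go back to *e or *i — the one source consistent with every daughter is *e.
Position 4: Zohani has o, Misima has a. Misima preserves a here (none of its changes turn any other segment into a), so the proto-segment is *a.
Verify the candidate proto-form against each daughter:
Zohani: *teyak > teyok > tezok  (by vowel merger, unconditioned shift)
Misima: *teyak
  teyak → seyak   [palatalisation]
  seyak → siyak   [vowel merger]
  giving Misima siyak.
No other proto-form is consistent with every reflex, so the reconstruction is *teyak.

*teyak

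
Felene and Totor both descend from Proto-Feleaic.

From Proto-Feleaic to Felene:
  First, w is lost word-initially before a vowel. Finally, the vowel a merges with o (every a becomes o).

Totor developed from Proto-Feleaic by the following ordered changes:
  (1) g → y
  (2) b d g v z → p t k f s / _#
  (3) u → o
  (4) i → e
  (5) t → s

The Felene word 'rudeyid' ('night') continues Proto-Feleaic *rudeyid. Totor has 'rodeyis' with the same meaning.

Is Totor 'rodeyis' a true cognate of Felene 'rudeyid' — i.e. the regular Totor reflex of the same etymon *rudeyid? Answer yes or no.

Derive the expected Totor reflex of *rudeyid:
Totor: *rudeyid > rudeyit > rodeyit > rodeyet > rodeyes  (by final devoicing, vowel merger, vowel merger, unconditioned shift)
The regular Totor reflex would be 'rodeyes', but the attested form is 'rodeyis'. The correspondence is irregular, so they are not cognates (the Totor form has a different source).

no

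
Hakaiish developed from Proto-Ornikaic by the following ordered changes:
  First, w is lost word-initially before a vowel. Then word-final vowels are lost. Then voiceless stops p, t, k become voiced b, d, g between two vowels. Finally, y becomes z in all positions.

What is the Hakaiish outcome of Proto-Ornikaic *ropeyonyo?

Hakaiish: *ropeyonyo > ropeyony > robeyony > robezonz  (by apocope, intervocalic voicing, unconditioned shift)

robezonz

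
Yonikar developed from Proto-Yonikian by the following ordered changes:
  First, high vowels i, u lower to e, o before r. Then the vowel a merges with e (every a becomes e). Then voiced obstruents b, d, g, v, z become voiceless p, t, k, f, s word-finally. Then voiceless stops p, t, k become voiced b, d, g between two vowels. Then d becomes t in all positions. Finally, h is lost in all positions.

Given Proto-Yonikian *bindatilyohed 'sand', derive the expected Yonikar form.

Yonikar: *bindatilyohed > bindetilyohed > bindetilyohet > bindedilyohet > bintetilyohet > bintetilyoet  (by vowel merger, final devoicing, intervocalic voicing, unconditioned shift, h-loss)

bintetilyoet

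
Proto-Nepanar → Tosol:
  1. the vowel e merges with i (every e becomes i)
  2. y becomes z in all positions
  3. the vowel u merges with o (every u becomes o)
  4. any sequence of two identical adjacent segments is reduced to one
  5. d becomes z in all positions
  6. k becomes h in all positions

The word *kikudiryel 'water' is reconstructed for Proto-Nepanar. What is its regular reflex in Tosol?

Tosol: *kikudiryel > kikudiryil > kikudirzil > kikodirzil > kikozirzil > hihozirzil  (by vowel merger, unconditioned shift, vowel merger, unconditioned shift, unconditioned shift)

hihozirzil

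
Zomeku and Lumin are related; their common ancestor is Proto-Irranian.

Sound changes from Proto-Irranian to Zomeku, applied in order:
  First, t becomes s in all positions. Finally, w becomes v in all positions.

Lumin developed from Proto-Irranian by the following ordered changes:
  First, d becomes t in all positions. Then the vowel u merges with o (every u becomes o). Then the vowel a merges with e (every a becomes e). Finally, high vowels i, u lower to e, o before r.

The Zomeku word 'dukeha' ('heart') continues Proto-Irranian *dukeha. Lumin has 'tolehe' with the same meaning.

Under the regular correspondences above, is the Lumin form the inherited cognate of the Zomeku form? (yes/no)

no

Derive the expected Lumin reflex of *dukeha:
Lumin: *dukeha > tukeha > tokeha > tokehe  (by unconditioned shift, vowel merger, vowel merger)
The regular Lumin reflex would be 'tokehe', but the attested form is 'tolehe'. The correspondence is irregular, so they are not cognates (the Lumin form has a different source).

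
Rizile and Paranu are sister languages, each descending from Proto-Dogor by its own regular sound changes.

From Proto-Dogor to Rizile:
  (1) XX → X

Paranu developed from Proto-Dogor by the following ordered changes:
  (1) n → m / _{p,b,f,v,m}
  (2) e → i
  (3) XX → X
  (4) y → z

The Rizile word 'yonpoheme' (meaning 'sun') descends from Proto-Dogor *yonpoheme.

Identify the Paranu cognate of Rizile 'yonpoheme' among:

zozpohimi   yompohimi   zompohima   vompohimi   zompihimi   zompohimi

zompohimi

Paranu: *yonpoheme
  yonpoheme → yompoheme   [nasal place assimilation]
  yompoheme → yompohimi   [vowel merger]
  yompohimi (rule 3 does not apply)
  yompohimi → zompohimi   [unconditioned shift]
  giving Paranu zompohimi.
The other candidates each miss or misapply at least one Paranu change.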